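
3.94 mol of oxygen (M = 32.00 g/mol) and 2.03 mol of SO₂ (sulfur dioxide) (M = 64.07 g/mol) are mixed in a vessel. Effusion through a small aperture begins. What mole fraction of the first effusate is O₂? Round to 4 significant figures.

0.7331

Effusion rate of each component ∝ n_i/√M_i (partial pressure × 1/√M).
So x_O₂ in the escaping gas = (n_O₂/√M_O₂) / Σ(n_i/√M_i)
= (3.94/√32.00) / (3.94/√32.00 + 2.03/√64.07) = 0.6965/(0.6965 + 0.2536) = 0.7331.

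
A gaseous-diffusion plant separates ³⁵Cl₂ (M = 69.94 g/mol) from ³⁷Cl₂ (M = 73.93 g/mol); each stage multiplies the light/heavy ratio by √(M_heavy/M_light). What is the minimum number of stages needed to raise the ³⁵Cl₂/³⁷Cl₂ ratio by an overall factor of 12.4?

91

Single-stage factor α = √(73.93/69.94), so ln α = ½ ln(1.05705) = 0.02774.
Need α^N ≥ 12.4 ⇒ N ≥ ln(12.4) / ln α = 2.518 / 0.02774 = 90.76.
Minimum whole number of stages: N = 91.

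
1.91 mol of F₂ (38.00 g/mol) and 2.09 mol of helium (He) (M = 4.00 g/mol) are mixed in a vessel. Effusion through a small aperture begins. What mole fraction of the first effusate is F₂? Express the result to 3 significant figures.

0.229

Effusion rate of each component ∝ n_i/√M_i (partial pressure × 1/√M).
So x_F₂ in the escaping gas = (n_F₂/√M_F₂) / Σ(n_i/√M_i)
= (1.91/√38.00) / (1.91/√38.00 + 2.09/√4.00) = 0.3098/(0.3098 + 1.045) = 0.229.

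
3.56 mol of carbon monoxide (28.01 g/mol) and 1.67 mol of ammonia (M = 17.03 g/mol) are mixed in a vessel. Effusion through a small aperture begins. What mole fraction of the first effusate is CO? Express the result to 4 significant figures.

0.6244

Rate_i ∝ x_i/√M_i (Graham's law weighted by mole fraction), so the effusate composition follows n_i/√M_i.
x_CO(eff) = (n_CO/√M_CO) / (n_CO/√M_CO + n_NH₃/√M_NH₃)
= (3.56/√28.01) / (3.56/√28.01 + 1.67/√17.03) = 0.6727/(0.6727 + 0.4047) = 0.6244.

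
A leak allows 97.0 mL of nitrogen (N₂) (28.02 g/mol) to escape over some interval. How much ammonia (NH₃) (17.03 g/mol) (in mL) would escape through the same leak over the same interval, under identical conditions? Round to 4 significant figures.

124.4 mL

Since effusion rate ∝ 1/√M, rate_NH₃/rate_N₂ = √(M_N₂/M_NH₃) = √(28.02/17.03) = √1.645 = 1.283.
So the volume for NH₃ is 97.0 × 1.283 = 124.4 mL.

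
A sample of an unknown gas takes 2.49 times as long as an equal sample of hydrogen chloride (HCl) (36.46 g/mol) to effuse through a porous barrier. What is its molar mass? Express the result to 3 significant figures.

226 g/mol

Since effusion rate ∝ 1/√M, t_X/t_HCl = √(M_X/M_HCl).
2.49 = √(M_X/36.46)
M_X = 36.46 × 2.49² = 36.46 × 6.200 = 226 g/mol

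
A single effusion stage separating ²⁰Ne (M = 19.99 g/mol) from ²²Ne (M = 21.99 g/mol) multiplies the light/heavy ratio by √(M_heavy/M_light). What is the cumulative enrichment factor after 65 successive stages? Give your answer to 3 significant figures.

Overall factor = α^65 with α = √(21.99/19.99), i.e. (21.99/19.99)^(65/2).
= 1.10005^(65/2) = 22.2.

22.2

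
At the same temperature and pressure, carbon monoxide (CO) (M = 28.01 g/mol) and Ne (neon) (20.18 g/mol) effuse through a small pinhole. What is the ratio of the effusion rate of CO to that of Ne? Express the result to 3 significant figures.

Using Graham's law: rate_CO/rate_Ne = √(M_Ne/M_CO) = √(20.18/28.01) = √0.7205 = 0.849.

0.849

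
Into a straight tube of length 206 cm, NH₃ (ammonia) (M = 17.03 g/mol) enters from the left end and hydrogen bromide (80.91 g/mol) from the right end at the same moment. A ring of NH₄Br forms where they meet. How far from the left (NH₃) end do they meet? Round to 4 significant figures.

Distances travelled in equal time are proportional to diffusion rates, so d_NH₃/d_HBr = √(M_HBr/M_NH₃) = √(80.91/17.03) = 2.180.
With d_NH₃ + d_HBr = 206 cm, d_HBr = 206/(1 + 2.180) = 64.79 cm.
d_NH₃ = 206 − 64.79 = 141.2 cm.

141.2 cm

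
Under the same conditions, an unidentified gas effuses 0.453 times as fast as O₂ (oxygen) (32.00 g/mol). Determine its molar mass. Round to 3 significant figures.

Using Graham's law: rate_X/rate_O₂ = √(M_O₂/M_X).
0.453 = √(32.00/M_X)
M_X = 32.00 / 0.453² = 32.00 / 0.2052 = 156 g/mol

156 g/mol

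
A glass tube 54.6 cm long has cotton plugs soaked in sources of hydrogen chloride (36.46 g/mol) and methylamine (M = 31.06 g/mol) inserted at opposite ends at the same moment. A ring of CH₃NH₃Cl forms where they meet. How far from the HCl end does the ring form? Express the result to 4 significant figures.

26.21 cm

The fronts meet when d_HCl + d_CH₃NH₂ = L with d_HCl/d_CH₃NH₂ = √(M_CH₃NH₂/M_HCl) (Graham's law). Here √(M_CH₃NH₂/M_HCl) = √(31.06/36.46) = 0.9230.
With d_HCl + d_CH₃NH₂ = 54.6 cm, d_CH₃NH₂ = 54.6/(1 + 0.9230) = 28.39 cm.
d_HCl = 54.6 − 28.39 = 26.21 cm.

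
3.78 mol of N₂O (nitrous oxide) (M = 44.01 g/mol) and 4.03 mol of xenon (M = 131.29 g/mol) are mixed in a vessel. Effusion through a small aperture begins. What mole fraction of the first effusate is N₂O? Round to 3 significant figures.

Each component's effusion rate ∝ (its partial pressure)·(1/√M) ∝ n_i/√M_i.
So x_N₂O in the escaping gas = (n_N₂O/√M_N₂O) / Σ(n_i/√M_i)
= (3.78/√44.01) / (3.78/√44.01 + 4.03/√131.29) = 0.5698/(0.5698 + 0.3517) = 0.618.

0.618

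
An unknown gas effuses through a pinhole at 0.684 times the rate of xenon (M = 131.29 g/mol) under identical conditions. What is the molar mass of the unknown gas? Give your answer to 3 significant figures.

281 g/mol

Graham's law gives rate_X/rate_Xe = √(M_Xe/M_X).
0.684 = √(131.29/M_X)
M_X = 131.29 / 0.684² = 131.29 / 0.4679 = 281 g/mol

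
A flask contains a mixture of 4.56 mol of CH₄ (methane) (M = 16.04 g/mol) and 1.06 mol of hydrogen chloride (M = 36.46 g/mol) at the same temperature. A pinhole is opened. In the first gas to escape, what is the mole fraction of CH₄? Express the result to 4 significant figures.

The effusion rate of species i is ∝ p_i/√M_i ∝ n_i/√M_i.
Mole fraction of CH₄ in the effusate = (n_CH₄/√M_CH₄) / (n_CH₄/√M_CH₄ + n_HCl/√M_HCl)
= (4.56/√16.04) / (4.56/√16.04 + 1.06/√36.46) = 1.139/(1.139 + 0.1755) = 0.8664.

0.8664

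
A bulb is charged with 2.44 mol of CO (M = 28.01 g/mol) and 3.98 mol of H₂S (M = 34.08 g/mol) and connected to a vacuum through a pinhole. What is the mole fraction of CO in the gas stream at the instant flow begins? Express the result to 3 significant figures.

0.403

Each component's effusion rate ∝ (its partial pressure)·(1/√M) ∝ n_i/√M_i.
x_CO(eff) = (n_CO/√M_CO) / (n_CO/√M_CO + n_H₂S/√M_H₂S)
= (2.44/√28.01) / (2.44/√28.01 + 3.98/√34.08) = 0.4610/(0.4610 + 0.6818) = 0.403.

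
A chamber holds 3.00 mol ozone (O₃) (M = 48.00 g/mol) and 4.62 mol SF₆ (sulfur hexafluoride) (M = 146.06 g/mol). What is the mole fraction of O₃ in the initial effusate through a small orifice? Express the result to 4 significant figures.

The effusion rate of species i is ∝ p_i/√M_i ∝ n_i/√M_i.
Mole fraction of O₃ in the effusate = (n_O₃/√M_O₃) / (n_O₃/√M_O₃ + n_SF₆/√M_SF₆)
= (3.00/√48.00) / (3.00/√48.00 + 4.62/√146.06) = 0.4330/(0.4330 + 0.3823) = 0.5311.

0.5311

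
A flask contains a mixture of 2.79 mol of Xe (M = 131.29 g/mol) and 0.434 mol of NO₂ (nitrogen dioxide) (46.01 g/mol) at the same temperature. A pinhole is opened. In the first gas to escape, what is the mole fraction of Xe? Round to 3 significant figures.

The effusion rate of species i is ∝ p_i/√M_i ∝ n_i/√M_i.
So x_Xe in the escaping gas = (n_Xe/√M_Xe) / Σ(n_i/√M_i)
= (2.79/√131.29) / (2.79/√131.29 + 0.434/√46.01) = 0.2435/(0.2435 + 0.06398) = 0.792.

0.792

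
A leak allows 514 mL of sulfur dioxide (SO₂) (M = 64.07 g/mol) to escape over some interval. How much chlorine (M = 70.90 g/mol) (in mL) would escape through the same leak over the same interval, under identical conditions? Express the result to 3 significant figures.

By Graham's law, rate_Cl₂/rate_SO₂ = √(M_SO₂/M_Cl₂) = √(64.07/70.90) = √0.9037 = 0.9506.
So the volume for Cl₂ is 514 × 0.9506 = 489 mL.

489 mL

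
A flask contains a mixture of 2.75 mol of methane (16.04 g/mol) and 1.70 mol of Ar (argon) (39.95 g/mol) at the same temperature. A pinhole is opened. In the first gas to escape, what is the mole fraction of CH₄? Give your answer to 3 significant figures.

Each component's effusion rate ∝ (its partial pressure)·(1/√M) ∝ n_i/√M_i.
x_CH₄(eff) = (n_CH₄/√M_CH₄) / (n_CH₄/√M_CH₄ + n_Ar/√M_Ar)
= (2.75/√16.04) / (2.75/√16.04 + 1.70/√39.95) = 0.6866/(0.6866 + 0.2690) = 0.719.

0.719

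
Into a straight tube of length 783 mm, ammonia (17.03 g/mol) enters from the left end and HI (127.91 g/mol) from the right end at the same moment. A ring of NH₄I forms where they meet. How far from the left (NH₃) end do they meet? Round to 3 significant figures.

574 mm

The fronts meet when d_NH₃ + d_HI = L with d_NH₃/d_HI = √(M_HI/M_NH₃) (Graham's law). Here √(M_HI/M_NH₃) = √(127.91/17.03) = 2.741.
With d_NH₃ + d_HI = 783 mm, d_HI = 783/(1 + 2.741) = 209.3 mm.
d_NH₃ = 783 − 209.3 = 574 mm.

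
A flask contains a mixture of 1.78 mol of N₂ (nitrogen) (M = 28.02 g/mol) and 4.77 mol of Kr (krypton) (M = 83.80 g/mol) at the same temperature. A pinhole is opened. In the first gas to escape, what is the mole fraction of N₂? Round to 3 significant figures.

The effusion rate of species i is ∝ p_i/√M_i ∝ n_i/√M_i.
Mole fraction of N₂ in the effusate = (n_N₂/√M_N₂) / (n_N₂/√M_N₂ + n_Kr/√M_Kr)
= (1.78/√28.02) / (1.78/√28.02 + 4.77/√83.80) = 0.3363/(0.3363 + 0.5211) = 0.392.

0.392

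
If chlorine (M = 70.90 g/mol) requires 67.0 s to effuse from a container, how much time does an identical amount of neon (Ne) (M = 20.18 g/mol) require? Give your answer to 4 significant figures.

35.74 s

By Graham's law, t_Ne/t_Cl₂ = √(M_Ne/M_Cl₂) = √(20.18/70.90) = √0.2846 = 0.5335.
So the time for Ne is 67.0 × 0.5335 = 35.74 s.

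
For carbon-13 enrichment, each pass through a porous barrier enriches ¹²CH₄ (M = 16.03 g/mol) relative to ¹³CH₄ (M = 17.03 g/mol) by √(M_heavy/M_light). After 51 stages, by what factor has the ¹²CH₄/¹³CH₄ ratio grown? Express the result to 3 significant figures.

The single-stage factor is √(M_heavy/M_light), so 51 stages give [√(17.03/16.03)]^51 = (17.03/16.03)^(51/2).
= 1.06238^(51/2) = 4.68.

4.68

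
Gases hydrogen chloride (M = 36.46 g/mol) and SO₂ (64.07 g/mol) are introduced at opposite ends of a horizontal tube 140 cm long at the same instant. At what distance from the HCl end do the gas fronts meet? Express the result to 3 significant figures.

Graham's law gives d_HCl/d_SO₂ = rate_HCl/rate_SO₂ = √(M_SO₂/M_HCl) = √(64.07/36.46) = 1.326.
With d_HCl + d_SO₂ = 140 cm, d_SO₂ = 140/(1 + 1.326) = 60.20 cm.
d_HCl = 140 − 60.20 = 79.8 cm.

79.8 cm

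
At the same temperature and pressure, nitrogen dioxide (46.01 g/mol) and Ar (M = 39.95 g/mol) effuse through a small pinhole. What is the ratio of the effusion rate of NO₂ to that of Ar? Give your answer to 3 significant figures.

Graham's law gives rate_NO₂/rate_Ar = √(M_Ar/M_NO₂) = √(39.95/46.01) = √0.8683 = 0.932.

0.932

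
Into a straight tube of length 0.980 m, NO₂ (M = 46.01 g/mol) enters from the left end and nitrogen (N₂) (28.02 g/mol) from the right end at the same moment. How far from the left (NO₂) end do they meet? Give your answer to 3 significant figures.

The fronts meet when d_NO₂ + d_N₂ = L with d_NO₂/d_N₂ = √(M_N₂/M_NO₂) (Graham's law). Here √(M_N₂/M_NO₂) = √(28.02/46.01) = 0.7804.
With d_NO₂ + d_N₂ = 0.980 m, d_N₂ = 0.980/(1 + 0.7804) = 0.5504 m.
d_NO₂ = 0.980 − 0.5504 = 0.430 m.

0.430 m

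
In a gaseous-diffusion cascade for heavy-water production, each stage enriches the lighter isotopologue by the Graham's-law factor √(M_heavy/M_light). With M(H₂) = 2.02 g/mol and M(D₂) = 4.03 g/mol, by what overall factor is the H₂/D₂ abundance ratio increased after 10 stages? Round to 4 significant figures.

31.61

The single-stage factor is √(M_heavy/M_light), so 10 stages give [√(4.03/2.02)]^10 = (4.03/2.02)^(10/2).
= 1.99505^5 = 31.61.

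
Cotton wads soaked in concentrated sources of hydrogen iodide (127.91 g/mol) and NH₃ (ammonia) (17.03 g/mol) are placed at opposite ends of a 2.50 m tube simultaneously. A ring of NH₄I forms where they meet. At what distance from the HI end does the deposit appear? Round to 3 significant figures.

Distances travelled in equal time are proportional to diffusion rates, so d_HI/d_NH₃ = √(M_NH₃/M_HI) = √(17.03/127.91) = 0.3649.
With d_HI + d_NH₃ = 2.50 m, d_NH₃ = 2.50/(1 + 0.3649) = 1.832 m.
d_HI = 2.50 − 1.832 = 0.668 m.

0.668 m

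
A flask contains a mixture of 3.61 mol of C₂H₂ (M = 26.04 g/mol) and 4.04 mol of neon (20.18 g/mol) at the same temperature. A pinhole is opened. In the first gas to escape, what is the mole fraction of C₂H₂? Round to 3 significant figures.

Effusion rate of each component ∝ n_i/√M_i (partial pressure × 1/√M).
Mole fraction of C₂H₂ in the effusate = (n_C₂H₂/√M_C₂H₂) / (n_C₂H₂/√M_C₂H₂ + n_Ne/√M_Ne)
= (3.61/√26.04) / (3.61/√26.04 + 4.04/√20.18) = 0.7074/(0.7074 + 0.8993) = 0.440.

0.440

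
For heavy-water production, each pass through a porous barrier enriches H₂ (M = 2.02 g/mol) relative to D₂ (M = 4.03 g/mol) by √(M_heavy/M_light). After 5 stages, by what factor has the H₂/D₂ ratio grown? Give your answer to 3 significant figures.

Each stage multiplies the ratio by α = √(4.03/2.02), so after 5 stages the overall factor is α^5 = (4.03/2.02)^(5/2).
= 1.99505^(5/2) = 5.62.

5.62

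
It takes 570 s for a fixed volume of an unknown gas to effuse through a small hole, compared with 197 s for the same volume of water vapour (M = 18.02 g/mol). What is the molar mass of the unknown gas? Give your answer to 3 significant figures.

151 g/mol

By Graham's law, t_X/t_H₂O = √(M_X/M_H₂O).
570/197 = 2.893 = √(M_X/18.02)
M_X = 18.02 × 2.893² = 18.02 × 8.372 = 151 g/mol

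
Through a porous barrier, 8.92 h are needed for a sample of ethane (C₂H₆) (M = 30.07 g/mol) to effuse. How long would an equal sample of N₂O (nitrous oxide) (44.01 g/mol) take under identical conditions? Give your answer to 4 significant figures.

Using Graham's law: t_N₂O/t_C₂H₆ = √(M_N₂O/M_C₂H₆) = √(44.01/30.07) = √1.464 = 1.210.
So the time for N₂O is 8.92 × 1.210 = 10.79 h.

10.79 h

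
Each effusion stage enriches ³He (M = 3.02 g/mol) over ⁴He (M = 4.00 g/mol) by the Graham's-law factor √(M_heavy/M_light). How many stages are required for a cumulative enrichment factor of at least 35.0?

Single-stage factor α = √(4.00/3.02), so ln α = ½ ln(1.32450) = 0.1405.
Need α^N ≥ 35.0 ⇒ N ≥ ln(35.0) / ln α = 3.555 / 0.1405 = 25.30.
Rounding up, N = 26 stages.

26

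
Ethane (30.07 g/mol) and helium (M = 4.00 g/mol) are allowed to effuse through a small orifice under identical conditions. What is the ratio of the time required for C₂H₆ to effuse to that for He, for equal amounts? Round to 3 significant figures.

Using Graham's law: t_C₂H₆/t_He = √(M_C₂H₆/M_He) = √(30.07/4.00) = √7.518 = 2.74.

2.74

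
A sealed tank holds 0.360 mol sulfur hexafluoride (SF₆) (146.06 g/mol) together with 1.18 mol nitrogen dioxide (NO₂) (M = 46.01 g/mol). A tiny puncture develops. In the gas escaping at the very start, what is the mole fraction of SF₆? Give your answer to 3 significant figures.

0.146

The effusion rate of species i is ∝ p_i/√M_i ∝ n_i/√M_i.
So x_SF₆ in the escaping gas = (n_SF₆/√M_SF₆) / Σ(n_i/√M_i)
= (0.360/√146.06) / (0.360/√146.06 + 1.18/√46.01) = 0.02979/(0.02979 + 0.1740) = 0.146.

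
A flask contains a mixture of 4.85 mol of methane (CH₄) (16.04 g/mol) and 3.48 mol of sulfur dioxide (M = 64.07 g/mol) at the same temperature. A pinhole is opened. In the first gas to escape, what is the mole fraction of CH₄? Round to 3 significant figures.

Effusion rate of each component ∝ n_i/√M_i (partial pressure × 1/√M).
x_CH₄(eff) = (n_CH₄/√M_CH₄) / (n_CH₄/√M_CH₄ + n_SO₂/√M_SO₂)
= (4.85/√16.04) / (4.85/√16.04 + 3.48/√64.07) = 1.211/(1.211 + 0.4348) = 0.736.

0.736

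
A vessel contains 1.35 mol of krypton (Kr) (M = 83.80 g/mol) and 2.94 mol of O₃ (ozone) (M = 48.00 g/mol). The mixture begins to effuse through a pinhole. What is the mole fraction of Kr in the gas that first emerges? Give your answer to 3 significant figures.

0.258

Rate_i ∝ x_i/√M_i (Graham's law weighted by mole fraction), so the effusate composition follows n_i/√M_i.
Mole fraction of Kr in the effusate = (n_Kr/√M_Kr) / (n_Kr/√M_Kr + n_O₃/√M_O₃)
= (1.35/√83.80) / (1.35/√83.80 + 2.94/√48.00) = 0.1475/(0.1475 + 0.4244) = 0.258.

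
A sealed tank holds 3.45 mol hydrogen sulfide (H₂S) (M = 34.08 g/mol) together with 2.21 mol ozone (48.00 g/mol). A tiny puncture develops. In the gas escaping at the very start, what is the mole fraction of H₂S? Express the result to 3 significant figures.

Each component's effusion rate ∝ (its partial pressure)·(1/√M) ∝ n_i/√M_i.
x_H₂S(eff) = (n_H₂S/√M_H₂S) / (n_H₂S/√M_H₂S + n_O₃/√M_O₃)
= (3.45/√34.08) / (3.45/√34.08 + 2.21/√48.00) = 0.5910/(0.5910 + 0.3190) = 0.649.

0.649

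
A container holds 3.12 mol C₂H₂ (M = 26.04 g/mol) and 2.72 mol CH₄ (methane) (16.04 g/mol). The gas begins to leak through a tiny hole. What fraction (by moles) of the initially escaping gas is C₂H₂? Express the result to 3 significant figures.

The effusion rate of species i is ∝ p_i/√M_i ∝ n_i/√M_i.
So x_C₂H₂ in the escaping gas = (n_C₂H₂/√M_C₂H₂) / Σ(n_i/√M_i)
= (3.12/√26.04) / (3.12/√26.04 + 2.72/√16.04) = 0.6114/(0.6114 + 0.6792) = 0.474.

0.474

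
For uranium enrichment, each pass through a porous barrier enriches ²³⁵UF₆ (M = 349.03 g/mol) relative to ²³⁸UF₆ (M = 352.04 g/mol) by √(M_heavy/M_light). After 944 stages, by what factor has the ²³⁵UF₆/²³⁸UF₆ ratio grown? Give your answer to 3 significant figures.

Each stage multiplies the ratio by α = √(352.04/349.03), so after 944 stages the overall factor is α^944 = (352.04/349.03)^(944/2).
= 1.00862^472 = 57.6.

57.6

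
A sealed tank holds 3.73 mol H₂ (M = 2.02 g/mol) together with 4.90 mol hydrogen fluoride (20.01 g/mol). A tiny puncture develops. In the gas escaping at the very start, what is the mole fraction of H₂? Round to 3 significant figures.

0.706

The effusion rate of species i is ∝ p_i/√M_i ∝ n_i/√M_i.
So x_H₂ in the escaping gas = (n_H₂/√M_H₂) / Σ(n_i/√M_i)
= (3.73/√2.02) / (3.73/√2.02 + 4.90/√20.01) = 2.624/(2.624 + 1.095) = 0.706.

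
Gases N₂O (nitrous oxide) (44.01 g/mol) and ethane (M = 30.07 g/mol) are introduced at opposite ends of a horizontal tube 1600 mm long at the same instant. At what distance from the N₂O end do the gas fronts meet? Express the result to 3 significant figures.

724 mm

Distances travelled in equal time are proportional to diffusion rates, so d_N₂O/d_C₂H₆ = √(M_C₂H₆/M_N₂O) = √(30.07/44.01) = 0.8266.
With d_N₂O + d_C₂H₆ = 1600 mm, d_C₂H₆ = 1600/(1 + 0.8266) = 875.9 mm.
d_N₂O = 1600 − 875.9 = 724 mm.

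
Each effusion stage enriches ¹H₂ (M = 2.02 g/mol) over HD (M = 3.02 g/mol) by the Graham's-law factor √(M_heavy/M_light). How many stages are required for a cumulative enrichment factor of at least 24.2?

With α = √(3.02/2.02) per stage, ln α = ½ ln(1.49505) = 0.2011.
Need α^N ≥ 24.2 ⇒ N ≥ ln(24.2) / ln α = 3.186 / 0.2011 = 15.85.
Minimum whole number of stages: N = 16.

16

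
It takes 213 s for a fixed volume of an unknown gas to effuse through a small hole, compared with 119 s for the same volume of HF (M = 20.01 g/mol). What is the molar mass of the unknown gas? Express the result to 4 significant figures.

64.11 g/mol

Since effusion rate ∝ 1/√M, t_X/t_HF = √(M_X/M_HF).
213/119 = 1.790 = √(M_X/20.01)
M_X = 20.01 × 1.790² = 20.01 × 3.204 = 64.11 g/mol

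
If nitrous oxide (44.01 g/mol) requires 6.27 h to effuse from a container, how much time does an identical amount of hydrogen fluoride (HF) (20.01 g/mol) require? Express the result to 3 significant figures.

From Graham's law, t_HF/t_N₂O = √(M_HF/M_N₂O) = √(20.01/44.01) = √0.4547 = 0.6743.
So the time for HF is 6.27 × 0.6743 = 4.23 h.

4.23 h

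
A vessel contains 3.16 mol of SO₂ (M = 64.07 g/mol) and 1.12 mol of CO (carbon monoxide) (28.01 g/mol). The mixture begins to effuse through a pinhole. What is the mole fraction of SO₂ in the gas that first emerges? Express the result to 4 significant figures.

Rate_i ∝ x_i/√M_i (Graham's law weighted by mole fraction), so the effusate composition follows n_i/√M_i.
x_SO₂(eff) = (n_SO₂/√M_SO₂) / (n_SO₂/√M_SO₂ + n_CO/√M_CO)
= (3.16/√64.07) / (3.16/√64.07 + 1.12/√28.01) = 0.3948/(0.3948 + 0.2116) = 0.6510.

0.6510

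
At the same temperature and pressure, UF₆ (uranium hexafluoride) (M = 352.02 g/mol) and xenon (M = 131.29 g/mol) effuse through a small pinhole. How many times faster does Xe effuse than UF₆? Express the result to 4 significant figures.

1.637

Graham's law gives rate_Xe/rate_UF₆ = √(M_UF₆/M_Xe) = √(352.02/131.29) = √2.681 = 1.637.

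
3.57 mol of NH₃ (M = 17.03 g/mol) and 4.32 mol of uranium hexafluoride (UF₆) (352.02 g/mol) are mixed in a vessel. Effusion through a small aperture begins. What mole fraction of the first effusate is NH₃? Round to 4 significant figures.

0.7898

Rate_i ∝ x_i/√M_i (Graham's law weighted by mole fraction), so the effusate composition follows n_i/√M_i.
Mole fraction of NH₃ in the effusate = (n_NH₃/√M_NH₃) / (n_NH₃/√M_NH₃ + n_UF₆/√M_UF₆)
= (3.57/√17.03) / (3.57/√17.03 + 4.32/√352.02) = 0.8651/(0.8651 + 0.2303) = 0.7898.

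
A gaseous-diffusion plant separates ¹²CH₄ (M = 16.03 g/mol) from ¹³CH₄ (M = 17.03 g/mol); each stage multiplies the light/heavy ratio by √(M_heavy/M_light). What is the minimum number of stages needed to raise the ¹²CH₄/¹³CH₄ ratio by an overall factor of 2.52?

Single-stage factor α = √(17.03/16.03), so ln α = ½ ln(1.06238) = 0.03026.
Need α^N ≥ 2.52 ⇒ N ≥ ln(2.52) / ln α = 0.9243 / 0.03026 = 30.55.
Rounding up, N = 31 stages.

31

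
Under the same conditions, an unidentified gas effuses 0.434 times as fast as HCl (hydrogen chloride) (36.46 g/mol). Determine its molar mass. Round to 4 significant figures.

193.6 g/mol

By Graham's law, rate_X/rate_HCl = √(M_HCl/M_X).
0.434 = √(36.46/M_X)
M_X = 36.46 / 0.434² = 36.46 / 0.1884 = 193.6 g/mol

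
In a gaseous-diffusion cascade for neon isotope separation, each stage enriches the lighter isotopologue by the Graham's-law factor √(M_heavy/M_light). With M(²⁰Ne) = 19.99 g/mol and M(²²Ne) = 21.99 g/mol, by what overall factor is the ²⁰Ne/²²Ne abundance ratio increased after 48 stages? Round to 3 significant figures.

Overall factor = α^48 with α = √(21.99/19.99), i.e. (21.99/19.99)^(48/2).
= 1.10005^24 = 9.86.

9.86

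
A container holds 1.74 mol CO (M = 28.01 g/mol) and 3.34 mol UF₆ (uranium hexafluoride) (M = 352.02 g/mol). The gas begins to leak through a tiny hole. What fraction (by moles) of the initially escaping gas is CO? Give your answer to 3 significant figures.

0.649

Each component's effusion rate ∝ (its partial pressure)·(1/√M) ∝ n_i/√M_i.
So x_CO in the escaping gas = (n_CO/√M_CO) / Σ(n_i/√M_i)
= (1.74/√28.01) / (1.74/√28.01 + 3.34/√352.02) = 0.3288/(0.3288 + 0.1780) = 0.649.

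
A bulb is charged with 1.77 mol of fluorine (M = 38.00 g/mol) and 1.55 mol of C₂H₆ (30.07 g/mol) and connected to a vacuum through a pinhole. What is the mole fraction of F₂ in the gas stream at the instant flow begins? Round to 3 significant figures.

Each component's effusion rate ∝ (its partial pressure)·(1/√M) ∝ n_i/√M_i.
x_F₂(eff) = (n_F₂/√M_F₂) / (n_F₂/√M_F₂ + n_C₂H₆/√M_C₂H₆)
= (1.77/√38.00) / (1.77/√38.00 + 1.55/√30.07) = 0.2871/(0.2871 + 0.2827) = 0.504.

0.504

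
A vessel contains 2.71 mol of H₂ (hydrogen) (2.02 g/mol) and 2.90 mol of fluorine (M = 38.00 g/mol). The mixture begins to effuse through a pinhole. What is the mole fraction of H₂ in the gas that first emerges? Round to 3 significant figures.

The effusion rate of species i is ∝ p_i/√M_i ∝ n_i/√M_i.
x_H₂(eff) = (n_H₂/√M_H₂) / (n_H₂/√M_H₂ + n_F₂/√M_F₂)
= (2.71/√2.02) / (2.71/√2.02 + 2.90/√38.00) = 1.907/(1.907 + 0.4704) = 0.802.

0.802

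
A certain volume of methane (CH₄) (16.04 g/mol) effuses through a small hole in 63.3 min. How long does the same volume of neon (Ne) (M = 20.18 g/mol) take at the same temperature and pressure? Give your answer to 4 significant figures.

Using Graham's law: t_Ne/t_CH₄ = √(M_Ne/M_CH₄) = √(20.18/16.04) = √1.258 = 1.122.
So the time for Ne is 63.3 × 1.122 = 71.00 min.

71.00 min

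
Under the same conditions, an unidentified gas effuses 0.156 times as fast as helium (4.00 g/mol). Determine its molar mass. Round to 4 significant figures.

164.4 g/mol

From Graham's law, rate_X/rate_He = √(M_He/M_X).
0.156 = √(4.00/M_X)
M_X = 4.00 / 0.156² = 4.00 / 0.02434 = 164.4 g/mol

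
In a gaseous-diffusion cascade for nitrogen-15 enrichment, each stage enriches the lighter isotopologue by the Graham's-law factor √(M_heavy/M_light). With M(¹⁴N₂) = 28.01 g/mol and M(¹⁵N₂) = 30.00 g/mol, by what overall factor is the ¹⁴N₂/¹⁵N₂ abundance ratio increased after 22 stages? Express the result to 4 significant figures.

The single-stage factor is √(M_heavy/M_light), so 22 stages give [√(30.00/28.01)]^22 = (30.00/28.01)^(22/2).
= 1.07105^11 = 2.128.

2.128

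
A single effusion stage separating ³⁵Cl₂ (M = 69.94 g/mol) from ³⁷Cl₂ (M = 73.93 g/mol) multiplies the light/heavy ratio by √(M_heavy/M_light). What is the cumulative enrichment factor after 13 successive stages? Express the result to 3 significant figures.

1.43

Each stage multiplies the ratio by α = √(73.93/69.94), so after 13 stages the overall factor is α^13 = (73.93/69.94)^(13/2).
= 1.05705^(13/2) = 1.43.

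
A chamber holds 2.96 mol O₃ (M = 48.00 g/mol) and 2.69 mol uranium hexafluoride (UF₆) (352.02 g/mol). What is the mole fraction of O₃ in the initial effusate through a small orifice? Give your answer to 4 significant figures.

Rate_i ∝ x_i/√M_i (Graham's law weighted by mole fraction), so the effusate composition follows n_i/√M_i.
So x_O₃ in the escaping gas = (n_O₃/√M_O₃) / Σ(n_i/√M_i)
= (2.96/√48.00) / (2.96/√48.00 + 2.69/√352.02) = 0.4272/(0.4272 + 0.1434) = 0.7487.

0.7487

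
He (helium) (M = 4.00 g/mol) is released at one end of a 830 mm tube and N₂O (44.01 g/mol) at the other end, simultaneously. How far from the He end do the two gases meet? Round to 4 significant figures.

Graham's law gives d_He/d_N₂O = rate_He/rate_N₂O = √(M_N₂O/M_He) = √(44.01/4.00) = 3.317.
With d_He + d_N₂O = 830 mm, d_N₂O = 830/(1 + 3.317) = 192.3 mm.
d_He = 830 − 192.3 = 637.7 mm.

637.7 mm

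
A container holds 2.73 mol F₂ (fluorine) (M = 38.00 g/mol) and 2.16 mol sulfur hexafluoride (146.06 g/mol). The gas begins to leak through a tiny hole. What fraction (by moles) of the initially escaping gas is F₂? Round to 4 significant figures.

0.7125

Effusion rate of each component ∝ n_i/√M_i (partial pressure × 1/√M).
Mole fraction of F₂ in the effusate = (n_F₂/√M_F₂) / (n_F₂/√M_F₂ + n_SF₆/√M_SF₆)
= (2.73/√38.00) / (2.73/√38.00 + 2.16/√146.06) = 0.4429/(0.4429 + 0.1787) = 0.7125.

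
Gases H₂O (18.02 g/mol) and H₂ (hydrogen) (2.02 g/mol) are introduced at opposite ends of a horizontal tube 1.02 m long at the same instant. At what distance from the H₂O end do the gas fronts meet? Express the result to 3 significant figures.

Graham's law gives d_H₂O/d_H₂ = rate_H₂O/rate_H₂ = √(M_H₂/M_H₂O) = √(2.02/18.02) = 0.3348.
With d_H₂O + d_H₂ = 1.02 m, d_H₂ = 1.02/(1 + 0.3348) = 0.7642 m.
d_H₂O = 1.02 − 0.7642 = 0.256 m.

0.256 m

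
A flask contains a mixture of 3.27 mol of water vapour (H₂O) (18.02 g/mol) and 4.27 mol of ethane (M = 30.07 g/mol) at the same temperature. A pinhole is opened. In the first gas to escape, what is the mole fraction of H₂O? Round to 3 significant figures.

The effusion rate of species i is ∝ p_i/√M_i ∝ n_i/√M_i.
Mole fraction of H₂O in the effusate = (n_H₂O/√M_H₂O) / (n_H₂O/√M_H₂O + n_C₂H₆/√M_C₂H₆)
= (3.27/√18.02) / (3.27/√18.02 + 4.27/√30.07) = 0.7703/(0.7703 + 0.7787) = 0.497.

0.497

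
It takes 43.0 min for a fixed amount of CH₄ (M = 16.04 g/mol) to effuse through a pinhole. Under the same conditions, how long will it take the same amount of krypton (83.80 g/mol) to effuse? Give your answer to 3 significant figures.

98.3 min

Since effusion rate ∝ 1/√M, t_Kr/t_CH₄ = √(M_Kr/M_CH₄) = √(83.80/16.04) = √5.224 = 2.286.
So the time for Kr is 43.0 × 2.286 = 98.3 min.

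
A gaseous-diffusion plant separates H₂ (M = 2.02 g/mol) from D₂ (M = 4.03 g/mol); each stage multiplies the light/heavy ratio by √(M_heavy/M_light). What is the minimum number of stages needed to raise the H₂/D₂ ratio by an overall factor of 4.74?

5

Per stage α = (4.03/2.02)^(1/2) = 1.99505^0.5, giving ln α = 0.3453.
Need α^N ≥ 4.74 ⇒ N ≥ ln(4.74) / ln α = 1.556 / 0.3453 = 4.51.
So at least 5 stages are needed.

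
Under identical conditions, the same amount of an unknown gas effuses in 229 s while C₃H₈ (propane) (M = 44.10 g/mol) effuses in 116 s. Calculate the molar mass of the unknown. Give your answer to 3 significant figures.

By Graham's law, t_X/t_C₃H₈ = √(M_X/M_C₃H₈).
229/116 = 1.974 = √(M_X/44.10)
M_X = 44.10 × 1.974² = 44.10 × 3.897 = 172 g/mol

172 g/mol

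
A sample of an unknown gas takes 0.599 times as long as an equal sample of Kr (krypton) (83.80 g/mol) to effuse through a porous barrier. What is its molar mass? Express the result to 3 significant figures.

Graham's law gives t_X/t_Kr = √(M_X/M_Kr).
0.599 = √(M_X/83.80)
M_X = 83.80 × 0.599² = 83.80 × 0.3588 = 30.1 g/mol

30.1 g/mol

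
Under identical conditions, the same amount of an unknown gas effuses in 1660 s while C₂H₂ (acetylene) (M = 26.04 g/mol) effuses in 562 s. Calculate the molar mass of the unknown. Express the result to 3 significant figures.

Graham's law gives t_X/t_C₂H₂ = √(M_X/M_C₂H₂).
1660/562 = 2.954 = √(M_X/26.04)
M_X = 26.04 × 2.954² = 26.04 × 8.725 = 227 g/mol

227 g/mol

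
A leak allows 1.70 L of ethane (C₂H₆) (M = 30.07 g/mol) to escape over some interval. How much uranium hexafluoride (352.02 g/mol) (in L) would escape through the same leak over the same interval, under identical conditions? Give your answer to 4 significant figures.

0.4969 L

Since effusion rate ∝ 1/√M, rate_UF₆/rate_C₂H₆ = √(M_C₂H₆/M_UF₆) = √(30.07/352.02) = √0.08542 = 0.2923.
So the volume for UF₆ is 1.70 × 0.2923 = 0.4969 L.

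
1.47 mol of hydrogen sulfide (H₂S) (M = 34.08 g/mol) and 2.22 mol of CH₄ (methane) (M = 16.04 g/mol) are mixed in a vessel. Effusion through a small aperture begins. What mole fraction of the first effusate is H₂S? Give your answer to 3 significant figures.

The effusion rate of species i is ∝ p_i/√M_i ∝ n_i/√M_i.
x_H₂S(eff) = (n_H₂S/√M_H₂S) / (n_H₂S/√M_H₂S + n_CH₄/√M_CH₄)
= (1.47/√34.08) / (1.47/√34.08 + 2.22/√16.04) = 0.2518/(0.2518 + 0.5543) = 0.312.

0.312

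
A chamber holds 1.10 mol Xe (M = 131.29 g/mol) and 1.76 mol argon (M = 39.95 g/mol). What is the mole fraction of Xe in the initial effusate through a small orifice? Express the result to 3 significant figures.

0.256

Each component's effusion rate ∝ (its partial pressure)·(1/√M) ∝ n_i/√M_i.
So x_Xe in the escaping gas = (n_Xe/√M_Xe) / Σ(n_i/√M_i)
= (1.10/√131.29) / (1.10/√131.29 + 1.76/√39.95) = 0.09600/(0.09600 + 0.2785) = 0.256.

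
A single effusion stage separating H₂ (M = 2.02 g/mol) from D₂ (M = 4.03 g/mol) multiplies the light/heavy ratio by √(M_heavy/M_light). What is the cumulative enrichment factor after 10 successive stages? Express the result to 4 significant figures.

Overall factor = α^10 with α = √(4.03/2.02), i.e. (4.03/2.02)^(10/2).
= 1.99505^5 = 31.61.

31.61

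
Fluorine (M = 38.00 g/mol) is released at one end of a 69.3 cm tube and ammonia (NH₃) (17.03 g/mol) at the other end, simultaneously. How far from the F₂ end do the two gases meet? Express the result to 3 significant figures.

27.8 cm

Graham's law gives d_F₂/d_NH₃ = rate_F₂/rate_NH₃ = √(M_NH₃/M_F₂) = √(17.03/38.00) = 0.6694.
With d_F₂ + d_NH₃ = 69.3 cm, d_NH₃ = 69.3/(1 + 0.6694) = 41.51 cm.
d_F₂ = 69.3 − 41.51 = 27.8 cm.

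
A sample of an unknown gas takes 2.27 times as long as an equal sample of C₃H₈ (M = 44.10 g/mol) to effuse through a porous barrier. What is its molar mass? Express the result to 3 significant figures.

Since effusion rate ∝ 1/√M, t_X/t_C₃H₈ = √(M_X/M_C₃H₈).
2.27 = √(M_X/44.10)
M_X = 44.10 × 2.27² = 44.10 × 5.153 = 227 g/mol

227 g/mol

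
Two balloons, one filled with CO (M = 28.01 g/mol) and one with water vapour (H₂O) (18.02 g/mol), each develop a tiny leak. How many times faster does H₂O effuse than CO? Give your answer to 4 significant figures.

1.247

Graham's law gives rate_H₂O/rate_CO = √(M_CO/M_H₂O) = √(28.01/18.02) = √1.554 = 1.247.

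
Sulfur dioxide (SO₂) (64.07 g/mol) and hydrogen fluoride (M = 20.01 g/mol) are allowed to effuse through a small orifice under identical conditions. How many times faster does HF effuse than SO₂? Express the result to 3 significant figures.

Using Graham's law: rate_HF/rate_SO₂ = √(M_SO₂/M_HF) = √(64.07/20.01) = √3.202 = 1.79.

1.79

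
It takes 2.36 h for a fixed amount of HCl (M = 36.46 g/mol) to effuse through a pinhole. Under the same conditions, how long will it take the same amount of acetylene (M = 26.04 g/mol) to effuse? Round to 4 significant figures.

1.994 h

From Graham's law, t_C₂H₂/t_HCl = √(M_C₂H₂/M_HCl) = √(26.04/36.46) = √0.7142 = 0.8451.
So the time for C₂H₂ is 2.36 × 0.8451 = 1.994 h.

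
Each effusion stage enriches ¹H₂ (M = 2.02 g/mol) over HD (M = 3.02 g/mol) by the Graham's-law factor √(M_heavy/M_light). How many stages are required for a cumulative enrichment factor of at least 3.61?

Single-stage factor α = √(3.02/2.02), so ln α = ½ ln(1.49505) = 0.2011.
Need α^N ≥ 3.61 ⇒ N ≥ ln(3.61) / ln α = 1.284 / 0.2011 = 6.38.
So at least 7 stages are needed.

7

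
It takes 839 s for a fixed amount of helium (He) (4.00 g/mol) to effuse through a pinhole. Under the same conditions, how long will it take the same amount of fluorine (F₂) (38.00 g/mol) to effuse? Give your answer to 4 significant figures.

Since effusion rate ∝ 1/√M, t_F₂/t_He = √(M_F₂/M_He) = √(38.00/4.00) = √9.500 = 3.082.
So the time for F₂ is 839 × 3.082 = 2586 s.

2586 s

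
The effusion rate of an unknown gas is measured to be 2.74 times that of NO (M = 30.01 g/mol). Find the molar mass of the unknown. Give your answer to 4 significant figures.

Using Graham's law: rate_X/rate_NO = √(M_NO/M_X).
2.74 = √(30.01/M_X)
M_X = 30.01 / 2.74² = 30.01 / 7.508 = 3.997 g/mol

3.997 g/mol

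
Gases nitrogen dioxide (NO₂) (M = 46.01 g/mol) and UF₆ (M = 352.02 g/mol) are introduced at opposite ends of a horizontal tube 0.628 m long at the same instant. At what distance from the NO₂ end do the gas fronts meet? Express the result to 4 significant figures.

0.4612 m

Distances travelled in equal time are proportional to diffusion rates, so d_NO₂/d_UF₆ = √(M_UF₆/M_NO₂) = √(352.02/46.01) = 2.766.
With d_NO₂ + d_UF₆ = 0.628 m, d_UF₆ = 0.628/(1 + 2.766) = 0.1668 m.
d_NO₂ = 0.628 − 0.1668 = 0.4612 m.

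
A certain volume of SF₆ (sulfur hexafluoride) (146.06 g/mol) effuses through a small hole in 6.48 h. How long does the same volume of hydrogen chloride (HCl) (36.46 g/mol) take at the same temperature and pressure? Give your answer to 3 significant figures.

3.24 h

Graham's law gives t_HCl/t_SF₆ = √(M_HCl/M_SF₆) = √(36.46/146.06) = √0.2496 = 0.4996.
So the time for HCl is 6.48 × 0.4996 = 3.24 h.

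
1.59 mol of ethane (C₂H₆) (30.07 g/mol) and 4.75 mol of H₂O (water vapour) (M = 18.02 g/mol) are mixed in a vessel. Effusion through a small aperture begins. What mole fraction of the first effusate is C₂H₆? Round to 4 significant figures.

The effusion rate of species i is ∝ p_i/√M_i ∝ n_i/√M_i.
x_C₂H₆(eff) = (n_C₂H₆/√M_C₂H₆) / (n_C₂H₆/√M_C₂H₆ + n_H₂O/√M_H₂O)
= (1.59/√30.07) / (1.59/√30.07 + 4.75/√18.02) = 0.2900/(0.2900 + 1.119) = 0.2058.

0.2058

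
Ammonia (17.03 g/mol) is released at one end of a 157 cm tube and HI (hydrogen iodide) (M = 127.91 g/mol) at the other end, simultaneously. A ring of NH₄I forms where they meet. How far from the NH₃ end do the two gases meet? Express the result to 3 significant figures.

115 cm

Distances travelled in equal time are proportional to diffusion rates, so d_NH₃/d_HI = √(M_HI/M_NH₃) = √(127.91/17.03) = 2.741.
With d_NH₃ + d_HI = 157 cm, d_HI = 157/(1 + 2.741) = 41.97 cm.
d_NH₃ = 157 − 41.97 = 115 cm.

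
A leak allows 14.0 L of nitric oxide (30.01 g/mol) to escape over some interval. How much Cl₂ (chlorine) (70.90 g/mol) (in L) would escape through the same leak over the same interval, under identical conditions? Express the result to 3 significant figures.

Since effusion rate ∝ 1/√M, rate_Cl₂/rate_NO = √(M_NO/M_Cl₂) = √(30.01/70.90) = √0.4233 = 0.6506.
So the volume for Cl₂ is 14.0 × 0.6506 = 9.11 L.

9.11 L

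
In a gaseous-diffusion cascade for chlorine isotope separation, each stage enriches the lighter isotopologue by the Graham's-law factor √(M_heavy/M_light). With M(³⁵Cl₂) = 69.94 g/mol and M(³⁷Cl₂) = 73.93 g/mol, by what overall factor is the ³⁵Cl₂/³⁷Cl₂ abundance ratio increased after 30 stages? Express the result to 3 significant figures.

Each stage multiplies the ratio by α = √(73.93/69.94), so after 30 stages the overall factor is α^30 = (73.93/69.94)^(30/2).
= 1.05705^15 = 2.30.

2.30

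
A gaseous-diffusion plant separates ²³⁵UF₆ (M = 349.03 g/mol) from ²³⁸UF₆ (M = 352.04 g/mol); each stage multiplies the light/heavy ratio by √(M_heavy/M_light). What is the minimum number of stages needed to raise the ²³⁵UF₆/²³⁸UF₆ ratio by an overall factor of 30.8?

799

Single-stage factor α = √(352.04/349.03), so ln α = ½ ln(1.00862) = 0.004293.
Need α^N ≥ 30.8 ⇒ N ≥ ln(30.8) / ln α = 3.428 / 0.004293 = 798.31.
Minimum whole number of stages: N = 799.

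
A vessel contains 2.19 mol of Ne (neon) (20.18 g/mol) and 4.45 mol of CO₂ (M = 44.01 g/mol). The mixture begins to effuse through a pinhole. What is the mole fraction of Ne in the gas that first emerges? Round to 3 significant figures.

0.421

Effusion rate of each component ∝ n_i/√M_i (partial pressure × 1/√M).
x_Ne(eff) = (n_Ne/√M_Ne) / (n_Ne/√M_Ne + n_CO₂/√M_CO₂)
= (2.19/√20.18) / (2.19/√20.18 + 4.45/√44.01) = 0.4875/(0.4875 + 0.6708) = 0.421.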